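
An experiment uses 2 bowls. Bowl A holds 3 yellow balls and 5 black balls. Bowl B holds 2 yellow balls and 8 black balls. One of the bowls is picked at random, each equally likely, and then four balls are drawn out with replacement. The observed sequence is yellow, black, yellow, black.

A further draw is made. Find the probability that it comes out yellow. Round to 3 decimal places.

0.319

Compute the likelihood of the observed sequence for each case: P(data | bowl A) = (3/8)(5/8)(3/8)(5/8) = 0.054932; P(data | bowl B) = (2/10)(8/10)(2/10)(8/10) = 0.0256.
The prior-weighted likelihoods are 1/2 · 0.054932 = 0.027466, 1/2 · 0.0256 = 0.0128; summing to 0.040266.
Normalising, the posterior is P(bowl A | data) = 0.68211, P(bowl B | data) = 0.31789.
Averaging over the posterior, P(yellow next | data) = (3/8)(0.68211) + (1/5)(0.31789) = 0.31937.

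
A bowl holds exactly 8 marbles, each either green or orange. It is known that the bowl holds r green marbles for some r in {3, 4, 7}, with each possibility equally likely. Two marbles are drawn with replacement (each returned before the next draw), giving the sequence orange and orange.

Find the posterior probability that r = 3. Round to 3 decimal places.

0.595

Under each hypothesis, the probability of the observed sequence is: P(data | r = 3) = (5/8)(5/8) = 25/64; P(data | r = 4) = (4/8)(4/8) = 1/4; P(data | r = 7) = (1/8)(1/8) = 1/64.
The prior-weighted likelihoods are 1/3 · 25/64 = 25/192, 1/3 · 1/4 = 1/12, 1/3 · 1/64 = 1/192; summing to 7/32.
So P(r = 3 | data) = (25/192) / (7/32) = 25/42.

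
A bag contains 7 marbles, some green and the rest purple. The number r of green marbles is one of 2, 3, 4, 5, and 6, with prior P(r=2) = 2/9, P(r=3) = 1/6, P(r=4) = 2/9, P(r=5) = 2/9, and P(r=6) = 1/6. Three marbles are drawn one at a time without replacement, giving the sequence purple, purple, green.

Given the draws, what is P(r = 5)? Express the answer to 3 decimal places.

0.099

Under each hypothesis, the probability of the observed sequence is: P(data | r = 2) = (5/7)(4/6)(2/5) = 4/21; P(data | r = 3) = (4/7)(3/6)(3/5) = 6/35; P(data | r = 4) = (3/7)(2/6)(4/5) = 4/35; P(data | r = 5) = (2/7)(1/6)(5/5) = 1/21; P(data | r = 6) = (1/7)(0/6) = 0.
The prior-weighted likelihoods are 2/9 · 4/21 = 8/189, 1/6 · 6/35 = 1/35, 2/9 · 4/35 = 8/315, 2/9 · 1/21 = 2/189, 1/6 · 0 = 0; with total 101/945.
Hence P(r = 5 | data) = (2/189) / (101/945) = 10/101.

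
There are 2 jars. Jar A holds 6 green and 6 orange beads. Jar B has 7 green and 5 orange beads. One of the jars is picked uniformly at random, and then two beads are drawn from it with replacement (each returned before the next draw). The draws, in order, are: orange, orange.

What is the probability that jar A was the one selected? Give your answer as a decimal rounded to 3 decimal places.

0.590

The likelihood of the observed sequence under each hypothesis: P(data | jar A) = (6/12)(6/12) = 1/4; P(data | jar B) = (5/12)(5/12) = 25/144.
Multiplying each by its prior: 1/2 · 1/4 = 1/8, 1/2 · 25/144 = 25/288; summing to 61/288.
Hence P(jar A | data) = (1/8) / (61/288) = 36/61.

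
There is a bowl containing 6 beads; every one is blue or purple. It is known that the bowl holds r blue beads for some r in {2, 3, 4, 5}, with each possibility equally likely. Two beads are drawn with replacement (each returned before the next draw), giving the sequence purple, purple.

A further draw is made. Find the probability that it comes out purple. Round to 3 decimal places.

0.556

The likelihood of the observed sequence under each hypothesis: P(data | r = 2) = (4/6)(4/6) = 4/9; P(data | r = 3) = (3/6)(3/6) = 1/4; P(data | r = 4) = (2/6)(2/6) = 1/9; P(data | r = 5) = (1/6)(1/6) = 1/36.
Multiplying each by its prior: 1/4 · 4/9 = 1/9, 1/4 · 1/4 = 1/16, 1/4 · 1/9 = 1/36, 1/4 · 1/36 = 1/144; these sum to 5/24.
The posterior is then P(r = 2 | data) = 8/15, P(r = 3 | data) = 3/10, P(r = 4 | data) = 2/15, P(r = 5 | data) = 1/30.
So P(purple next | data) = Σ P(purple next | H) P(H | data) = (2/3)(8/15) + (1/2)(3/10) + (1/3)(2/15) + (1/6)(1/30) = 5/9.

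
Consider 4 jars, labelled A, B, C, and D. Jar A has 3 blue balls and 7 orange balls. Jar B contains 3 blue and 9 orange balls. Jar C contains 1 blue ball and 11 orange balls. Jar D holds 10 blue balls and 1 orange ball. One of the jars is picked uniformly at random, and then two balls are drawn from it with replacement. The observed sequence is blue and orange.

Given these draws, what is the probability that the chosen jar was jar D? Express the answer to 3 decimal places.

For each hypothesis, P(data | H) works out to: P(data | jar A) = (3/10)(7/10) = 0.21; P(data | jar B) = (3/12)(9/12) = 0.1875; P(data | jar C) = (1/12)(11/12) = 0.076389; P(data | jar D) = (10/11)(1/11) = 0.082645.
The prior-weighted likelihoods are 1/4 · 0.21 = 0.0525, 1/4 · 0.1875 = 0.046875, 1/4 · 0.076389 = 0.019097, 1/4 · 0.082645 = 0.020661; with total 0.13913.
Hence P(jar D | data) = (0.020661) / (0.13913) = 0.1485.

0.148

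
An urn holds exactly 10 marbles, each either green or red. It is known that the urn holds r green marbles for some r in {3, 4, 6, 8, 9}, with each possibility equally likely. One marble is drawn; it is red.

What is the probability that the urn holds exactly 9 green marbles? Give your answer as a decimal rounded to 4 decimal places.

The likelihood of this draw under each hypothesis: P(data | r = 3) = (7/10) = 7/10; P(data | r = 4) = (6/10) = 3/5; P(data | r = 6) = (4/10) = 2/5; P(data | r = 8) = (2/10) = 1/5; P(data | r = 9) = (1/10) = 1/10.
Weighting by the prior gives 1/5 · 7/10 = 7/50, 1/5 · 3/5 = 3/25, 1/5 · 2/5 = 2/25, 1/5 · 1/5 = 1/25, 1/5 · 1/10 = 1/50; summing to 2/5.
Hence P(r = 9 | data) = (1/50) / (2/5) = 1/20.

0.0500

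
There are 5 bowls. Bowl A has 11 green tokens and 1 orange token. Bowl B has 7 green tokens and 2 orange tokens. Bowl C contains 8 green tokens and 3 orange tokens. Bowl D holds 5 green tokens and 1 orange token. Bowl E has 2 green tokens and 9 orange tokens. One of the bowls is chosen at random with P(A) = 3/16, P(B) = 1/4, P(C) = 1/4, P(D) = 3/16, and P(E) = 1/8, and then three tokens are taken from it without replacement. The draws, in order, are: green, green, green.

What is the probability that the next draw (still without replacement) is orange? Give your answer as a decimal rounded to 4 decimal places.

The likelihood of the observed sequence under each hypothesis: P(data | bowl A) = (11/12)(10/11)(9/10) = 0.75; P(data | bowl B) = (7/9)(6/8)(5/7) = 0.41667; P(data | bowl C) = (8/11)(7/10)(6/9) = 0.33939; P(data | bowl D) = (5/6)(4/5)(3/4) = 0.5; P(data | bowl E) = (2/11)(1/10)(0/9) = 0.
The prior-weighted likelihoods are 3/16 · 0.75 = 0.14062, 1/4 · 0.41667 = 0.10417, 1/4 · 0.33939 = 0.084848, 3/16 · 0.5 = 0.09375, 1/8 · 0 = 0; summing to 0.42339.
Dividing through by the total gives posterior P(bowl A | data) = 0.33214, P(bowl B | data) = 0.24603, P(bowl C | data) = 0.2004, P(bowl D | data) = 0.22143, P(bowl E | data) = 0.
The predictive probability is P(orange next | data) = (1/9)(0.33214) + (1/3)(0.24603) + (3/8)(0.2004) + (1/3)(0.22143) = 0.26787.

0.2679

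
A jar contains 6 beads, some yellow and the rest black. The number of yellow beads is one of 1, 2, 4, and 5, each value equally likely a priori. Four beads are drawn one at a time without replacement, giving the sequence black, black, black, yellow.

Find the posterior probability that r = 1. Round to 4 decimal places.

Compute the likelihood of the observed sequence for each case: P(data | r = 1) = (5/6)(4/5)(3/4)(1/3) = 1/6; P(data | r = 2) = (4/6)(3/5)(2/4)(2/3) = 2/15; P(data | r = 4) = (2/6)(1/5)(0/4) = 0; P(data | r = 5) = (1/6)(0/5) = 0.
Multiplying each by its prior: 1/4 · 1/6 = 1/24, 1/4 · 2/15 = 1/30, 1/4 · 0 = 0, 1/4 · 0 = 0; summing to 3/40.
Hence P(r = 1 | data) = (1/24) / (3/40) = 5/9.

0.5556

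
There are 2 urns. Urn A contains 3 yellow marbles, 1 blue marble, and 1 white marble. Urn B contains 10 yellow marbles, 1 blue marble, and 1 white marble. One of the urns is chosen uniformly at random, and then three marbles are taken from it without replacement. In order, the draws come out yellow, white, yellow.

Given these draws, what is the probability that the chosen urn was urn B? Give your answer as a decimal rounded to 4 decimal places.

0.4054

The likelihood of the observed sequence under each hypothesis: P(data | urn A) = (3/5)(1/4)(2/3) = 1/10; P(data | urn B) = (10/12)(1/11)(9/10) = 3/44.
Weighting by the prior gives 1/2 · 1/10 = 1/20, 1/2 · 3/44 = 3/88; these sum to 37/440.
So P(urn B | data) = (3/88) / (37/440) = 15/37.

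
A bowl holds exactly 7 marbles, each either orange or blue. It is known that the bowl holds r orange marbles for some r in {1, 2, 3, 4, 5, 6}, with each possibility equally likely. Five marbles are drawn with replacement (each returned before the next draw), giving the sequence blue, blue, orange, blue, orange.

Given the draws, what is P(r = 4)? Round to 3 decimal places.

0.220

Compute the likelihood of the observed sequence for each case: P(data | r = 1) = (6/7)(6/7)(1/7)(6/7)(1/7) = 0.012852; P(data | r = 2) = (5/7)(5/7)(2/7)(5/7)(2/7) = 0.02975; P(data | r = 3) = (4/7)(4/7)(3/7)(4/7)(3/7) = 0.034271; P(data | r = 4) = (3/7)(3/7)(4/7)(3/7)(4/7) = 0.025704; P(data | r = 5) = (2/7)(2/7)(5/7)(2/7)(5/7) = 0.0119; P(data | r = 6) = (1/7)(1/7)(6/7)(1/7)(6/7) = 0.002142.
The prior-weighted likelihoods are 1/6 · 0.012852 = 0.002142, 1/6 · 0.02975 = 0.0049583, 1/6 · 0.034271 = 0.0057119, 1/6 · 0.025704 = 0.0042839, 1/6 · 0.0119 = 0.0019833, 1/6 · 0.002142 = 0.00035699; summing to 0.019436.
Hence P(r = 4 | data) = (0.0042839) / (0.019436) = 0.22041.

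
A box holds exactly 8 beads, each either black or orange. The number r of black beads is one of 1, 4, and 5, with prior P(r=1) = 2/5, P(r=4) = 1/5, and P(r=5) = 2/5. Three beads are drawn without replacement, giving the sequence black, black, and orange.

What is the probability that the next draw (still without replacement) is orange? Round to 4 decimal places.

0.4571

For each hypothesis, P(data | H) works out to: P(data | r = 1) = (1/8)(0/7) = 0; P(data | r = 4) = (4/8)(3/7)(4/6) = 1/7; P(data | r = 5) = (5/8)(4/7)(3/6) = 5/28.
Multiplying each by its prior: 2/5 · 0 = 0, 1/5 · 1/7 = 1/35, 2/5 · 5/28 = 1/14; summing to 1/10.
The posterior is then P(r = 1 | data) = 0, P(r = 4 | data) = 2/7, P(r = 5 | data) = 5/7.
Averaging over the posterior, P(orange next | data) = (3/5)(2/7) + (2/5)(5/7) = 16/35.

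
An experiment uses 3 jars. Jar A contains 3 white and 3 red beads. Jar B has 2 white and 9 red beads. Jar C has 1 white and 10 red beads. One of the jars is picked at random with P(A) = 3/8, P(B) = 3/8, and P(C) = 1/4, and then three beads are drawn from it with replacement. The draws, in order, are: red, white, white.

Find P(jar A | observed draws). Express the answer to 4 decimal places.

0.7959

The likelihood of the observed sequence under each hypothesis: P(data | jar A) = (3/6)(3/6)(3/6) = 0.125; P(data | jar B) = (9/11)(2/11)(2/11) = 0.027047; P(data | jar C) = (10/11)(1/11)(1/11) = 0.0075131.
Weighting by the prior gives 3/8 · 0.125 = 0.046875, 3/8 · 0.027047 = 0.010143, 1/4 · 0.0075131 = 0.0018783; with total 0.058896.
So P(jar A | data) = (0.046875) / (0.058896) = 0.79589.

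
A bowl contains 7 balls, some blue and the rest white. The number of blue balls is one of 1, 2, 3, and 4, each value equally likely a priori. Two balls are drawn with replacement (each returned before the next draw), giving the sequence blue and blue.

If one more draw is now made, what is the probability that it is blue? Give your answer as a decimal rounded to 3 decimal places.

0.476

For each hypothesis, P(data | H) works out to: P(data | r = 1) = (1/7)(1/7) = 1/49; P(data | r = 2) = (2/7)(2/7) = 4/49; P(data | r = 3) = (3/7)(3/7) = 9/49; P(data | r = 4) = (4/7)(4/7) = 16/49.
Weighting by the prior gives 1/4 · 1/49 = 1/196, 1/4 · 4/49 = 1/49, 1/4 · 9/49 = 9/196, 1/4 · 16/49 = 4/49; summing to 15/98.
Normalising, the posterior is P(r = 1 | data) = 1/30, P(r = 2 | data) = 2/15, P(r = 3 | data) = 3/10, P(r = 4 | data) = 8/15.
So P(blue next | data) = Σ P(blue next | H) P(H | data) = (1/7)(1/30) + (2/7)(2/15) + (3/7)(3/10) + (4/7)(8/15) = 10/21.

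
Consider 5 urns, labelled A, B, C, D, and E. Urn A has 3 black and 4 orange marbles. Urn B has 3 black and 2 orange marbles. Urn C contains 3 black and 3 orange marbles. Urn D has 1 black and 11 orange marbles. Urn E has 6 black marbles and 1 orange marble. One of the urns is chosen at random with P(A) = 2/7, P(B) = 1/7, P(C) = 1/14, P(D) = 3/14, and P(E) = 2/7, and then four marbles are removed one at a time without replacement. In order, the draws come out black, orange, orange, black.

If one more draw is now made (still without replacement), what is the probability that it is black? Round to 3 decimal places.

Compute the likelihood of the observed sequence for each case: P(data | urn A) = (3/7)(4/6)(3/5)(2/4) = 3/35; P(data | urn B) = (3/5)(2/4)(1/3)(2/2) = 1/10; P(data | urn C) = (3/6)(3/5)(2/4)(2/3) = 1/10; P(data | urn D) = (1/12)(11/11)(10/10)(0/9) = 0; P(data | urn E) = (6/7)(1/6)(0/5) = 0.
The prior-weighted likelihoods are 2/7 · 3/35 = 6/245, 1/7 · 1/10 = 1/70, 1/14 · 1/10 = 1/140, 3/14 · 0 = 0, 2/7 · 0 = 0; with total 9/196.
Normalising, the posterior is P(urn A | data) = 8/15, P(urn B | data) = 14/45, P(urn C | data) = 7/45, P(urn D | data) = 0, P(urn E | data) = 0.
The predictive probability is P(black next | data) = (1/3)(8/15) + (1)(14/45) + (1/2)(7/45) = 17/30.

0.567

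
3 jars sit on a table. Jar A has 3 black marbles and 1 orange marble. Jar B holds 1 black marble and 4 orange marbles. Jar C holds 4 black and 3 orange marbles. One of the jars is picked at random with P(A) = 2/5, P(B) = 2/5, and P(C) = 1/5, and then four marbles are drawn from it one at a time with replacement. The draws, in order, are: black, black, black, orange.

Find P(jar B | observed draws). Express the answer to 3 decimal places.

For each hypothesis, P(data | H) works out to: P(data | jar A) = (3/4)(3/4)(3/4)(1/4) = 0.10547; P(data | jar B) = (1/5)(1/5)(1/5)(4/5) = 0.0064; P(data | jar C) = (4/7)(4/7)(4/7)(3/7) = 0.079967.
Multiplying each by its prior: 2/5 · 0.10547 = 0.042188, 2/5 · 0.0064 = 0.00256, 1/5 · 0.079967 = 0.015993; these sum to 0.060741.
Hence P(jar B | data) = (0.00256) / (0.060741) = 0.042146.

0.042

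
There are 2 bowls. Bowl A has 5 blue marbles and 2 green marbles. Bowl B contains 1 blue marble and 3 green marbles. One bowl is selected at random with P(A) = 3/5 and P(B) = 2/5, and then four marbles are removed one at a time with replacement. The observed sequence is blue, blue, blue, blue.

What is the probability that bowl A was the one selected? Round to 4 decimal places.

For each hypothesis, P(data | H) works out to: P(data | bowl A) = (5/7)(5/7)(5/7)(5/7) = 0.26031; P(data | bowl B) = (1/4)(1/4)(1/4)(1/4) = 0.0039062.
Multiplying each by its prior: 3/5 · 0.26031 = 0.15618, 2/5 · 0.0039062 = 0.0015625; summing to 0.15775.
So P(bowl A | data) = (0.15618) / (0.15775) = 0.99009.

0.9901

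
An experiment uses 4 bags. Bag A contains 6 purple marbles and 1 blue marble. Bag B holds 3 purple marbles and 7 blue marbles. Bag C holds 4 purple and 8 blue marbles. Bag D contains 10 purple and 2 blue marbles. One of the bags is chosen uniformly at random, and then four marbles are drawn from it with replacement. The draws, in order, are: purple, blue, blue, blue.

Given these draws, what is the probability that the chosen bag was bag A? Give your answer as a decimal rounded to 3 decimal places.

For each hypothesis, P(data | H) works out to: P(data | bag A) = (6/7)(1/7)(1/7)(1/7) = 0.002499; P(data | bag B) = (3/10)(7/10)(7/10)(7/10) = 0.1029; P(data | bag C) = (4/12)(8/12)(8/12)(8/12) = 0.098765; P(data | bag D) = (10/12)(2/12)(2/12)(2/12) = 0.003858.
Multiplying each by its prior: 1/4 · 0.002499 = 0.00062474, 1/4 · 0.1029 = 0.025725, 1/4 · 0.098765 = 0.024691, 1/4 · 0.003858 = 0.00096451; these sum to 0.052006.
Hence P(bag A | data) = (0.00062474) / (0.052006) = 0.012013.

0.012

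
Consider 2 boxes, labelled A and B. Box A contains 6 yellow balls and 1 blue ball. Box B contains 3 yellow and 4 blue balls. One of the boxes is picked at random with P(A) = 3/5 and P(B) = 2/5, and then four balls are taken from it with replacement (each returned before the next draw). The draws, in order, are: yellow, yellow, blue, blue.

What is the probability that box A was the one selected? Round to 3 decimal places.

Under each hypothesis, the probability of the observed sequence is: P(data | box A) = (6/7)(6/7)(1/7)(1/7) = 0.014994; P(data | box B) = (3/7)(3/7)(4/7)(4/7) = 0.059975.
Weighting by the prior gives 3/5 · 0.014994 = 0.0089963, 2/5 · 0.059975 = 0.02399; summing to 0.032986.
So P(box A | data) = (0.0089963) / (0.032986) = 0.27273.

0.273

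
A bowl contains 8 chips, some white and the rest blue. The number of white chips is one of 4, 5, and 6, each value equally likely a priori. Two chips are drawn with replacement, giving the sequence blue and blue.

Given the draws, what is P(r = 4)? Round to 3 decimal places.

For each hypothesis, P(data | H) works out to: P(data | r = 4) = (4/8)(4/8) = 1/4; P(data | r = 5) = (3/8)(3/8) = 9/64; P(data | r = 6) = (2/8)(2/8) = 1/16.
Multiplying each by its prior: 1/3 · 1/4 = 1/12, 1/3 · 9/64 = 3/64, 1/3 · 1/16 = 1/48; summing to 29/192.
So P(r = 4 | data) = (1/12) / (29/192) = 16/29.

0.552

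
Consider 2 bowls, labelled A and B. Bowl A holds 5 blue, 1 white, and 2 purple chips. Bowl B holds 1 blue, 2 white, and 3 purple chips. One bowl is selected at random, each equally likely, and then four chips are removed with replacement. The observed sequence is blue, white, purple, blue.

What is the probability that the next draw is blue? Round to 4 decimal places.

The likelihood of the observed sequence under each hypothesis: P(data | bowl A) = (5/8)(1/8)(2/8)(5/8) = 0.012207; P(data | bowl B) = (1/6)(2/6)(3/6)(1/6) = 0.0046296.
The prior-weighted likelihoods are 1/2 · 0.012207 = 0.0061035, 1/2 · 0.0046296 = 0.0023148; these sum to 0.0084183.
Normalising, the posterior is P(bowl A | data) = 0.72503, P(bowl B | data) = 0.27497.
So P(blue next | data) = Σ P(blue next | H) P(H | data) = (5/8)(0.72503) + (1/6)(0.27497) = 0.49897.

0.4990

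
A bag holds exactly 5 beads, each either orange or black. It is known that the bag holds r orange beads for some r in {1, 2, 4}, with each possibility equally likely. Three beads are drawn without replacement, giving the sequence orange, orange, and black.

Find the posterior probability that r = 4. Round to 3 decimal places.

0.667

Compute the likelihood of the observed sequence for each case: P(data | r = 1) = (1/5)(0/4) = 0; P(data | r = 2) = (2/5)(1/4)(3/3) = 1/10; P(data | r = 4) = (4/5)(3/4)(1/3) = 1/5.
The prior-weighted likelihoods are 1/3 · 0 = 0, 1/3 · 1/10 = 1/30, 1/3 · 1/5 = 1/15; with total 1/10.
By Bayes' rule, P(r = 4 | data) = (1/15) / (1/10) = 2/3.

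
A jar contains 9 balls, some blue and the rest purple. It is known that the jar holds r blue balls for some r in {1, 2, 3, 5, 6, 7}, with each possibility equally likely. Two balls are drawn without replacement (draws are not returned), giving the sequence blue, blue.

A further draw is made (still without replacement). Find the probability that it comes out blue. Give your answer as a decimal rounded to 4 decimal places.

0.5657

For each hypothesis, P(data | H) works out to: P(data | r = 1) = (1/9)(0/8) = 0; P(data | r = 2) = (2/9)(1/8) = 1/36; P(data | r = 3) = (3/9)(2/8) = 1/12; P(data | r = 5) = (5/9)(4/8) = 5/18; P(data | r = 6) = (6/9)(5/8) = 5/12; P(data | r = 7) = (7/9)(6/8) = 7/12.
Weighting by the prior gives 1/6 · 0 = 0, 1/6 · 1/36 = 1/216, 1/6 · 1/12 = 1/72, 1/6 · 5/18 = 5/108, 1/6 · 5/12 = 5/72, 1/6 · 7/12 = 7/72; summing to 25/108.
Normalising, the posterior is P(r = 1 | data) = 0, P(r = 2 | data) = 1/50, P(r = 3 | data) = 3/50, P(r = 5 | data) = 1/5, P(r = 6 | data) = 3/10, P(r = 7 | data) = 21/50.
The predictive probability is P(blue next | data) = (0)(1/50) + (1/7)(3/50) + (3/7)(1/5) + (4/7)(3/10) + (5/7)(21/50) = 99/175.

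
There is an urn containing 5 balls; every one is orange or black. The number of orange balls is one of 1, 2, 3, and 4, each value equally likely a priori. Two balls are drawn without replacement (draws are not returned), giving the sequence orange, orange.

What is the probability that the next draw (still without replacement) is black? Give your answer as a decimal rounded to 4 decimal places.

0.5000

Under each hypothesis, the probability of the observed sequence is: P(data | r = 1) = (1/5)(0/4) = 0; P(data | r = 2) = (2/5)(1/4) = 1/10; P(data | r = 3) = (3/5)(2/4) = 3/10; P(data | r = 4) = (4/5)(3/4) = 3/5.
Multiplying each by its prior: 1/4 · 0 = 0, 1/4 · 1/10 = 1/40, 1/4 · 3/10 = 3/40, 1/4 · 3/5 = 3/20; with total 1/4.
The posterior is then P(r = 1 | data) = 0, P(r = 2 | data) = 1/10, P(r = 3 | data) = 3/10, P(r = 4 | data) = 3/5.
Averaging over the posterior, P(black next | data) = (1)(1/10) + (2/3)(3/10) + (1/3)(3/5) = 1/2.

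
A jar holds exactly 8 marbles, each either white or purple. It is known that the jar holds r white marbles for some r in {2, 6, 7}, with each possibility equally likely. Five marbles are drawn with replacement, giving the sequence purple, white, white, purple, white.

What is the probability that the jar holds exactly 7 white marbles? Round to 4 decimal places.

0.2294

For each hypothesis, P(data | H) works out to: P(data | r = 2) = (6/8)(2/8)(2/8)(6/8)(2/8) = 0.0087891; P(data | r = 6) = (2/8)(6/8)(6/8)(2/8)(6/8) = 0.026367; P(data | r = 7) = (1/8)(7/8)(7/8)(1/8)(7/8) = 0.010468.
Multiplying each by its prior: 1/3 · 0.0087891 = 0.0029297, 1/3 · 0.026367 = 0.0087891, 1/3 · 0.010468 = 0.0034892; summing to 0.015208.
By Bayes' rule, P(r = 7 | data) = (0.0034892) / (0.015208) = 0.22943.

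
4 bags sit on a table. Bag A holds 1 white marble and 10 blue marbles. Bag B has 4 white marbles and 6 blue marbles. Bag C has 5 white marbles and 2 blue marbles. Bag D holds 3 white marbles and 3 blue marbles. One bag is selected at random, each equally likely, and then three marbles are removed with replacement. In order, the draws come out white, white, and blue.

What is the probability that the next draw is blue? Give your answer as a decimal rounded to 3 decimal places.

0.450

Under each hypothesis, the probability of the observed sequence is: P(data | bag A) = (1/11)(1/11)(10/11) = 0.0075131; P(data | bag B) = (4/10)(4/10)(6/10) = 0.096; P(data | bag C) = (5/7)(5/7)(2/7) = 0.14577; P(data | bag D) = (3/6)(3/6)(3/6) = 0.125.
Multiplying each by its prior: 1/4 · 0.0075131 = 0.0018783, 1/4 · 0.096 = 0.024, 1/4 · 0.14577 = 0.036443, 1/4 · 0.125 = 0.03125; summing to 0.093571.
Normalising, the posterior is P(bag A | data) = 0.020073, P(bag B | data) = 0.25649, P(bag C | data) = 0.38947, P(bag D | data) = 0.33397.
Averaging over the posterior, P(blue next | data) = (10/11)(0.020073) + (3/5)(0.25649) + (2/7)(0.38947) + (1/2)(0.33397) = 0.4504.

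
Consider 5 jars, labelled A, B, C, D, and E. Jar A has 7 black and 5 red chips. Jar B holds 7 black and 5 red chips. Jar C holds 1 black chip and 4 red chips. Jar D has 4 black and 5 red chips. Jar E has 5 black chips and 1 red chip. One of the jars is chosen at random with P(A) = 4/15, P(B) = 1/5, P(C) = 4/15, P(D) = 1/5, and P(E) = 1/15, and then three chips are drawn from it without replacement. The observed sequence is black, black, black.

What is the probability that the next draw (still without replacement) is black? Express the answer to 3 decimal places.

0.485

Compute the likelihood of the observed sequence for each case: P(data | jar A) = (7/12)(6/11)(5/10) = 0.15909; P(data | jar B) = (7/12)(6/11)(5/10) = 0.15909; P(data | jar C) = (1/5)(0/4) = 0; P(data | jar D) = (4/9)(3/8)(2/7) = 0.047619; P(data | jar E) = (5/6)(4/5)(3/4) = 0.5.
Weighting by the prior gives 4/15 · 0.15909 = 0.042424, 1/5 · 0.15909 = 0.031818, 4/15 · 0 = 0, 1/5 · 0.047619 = 0.0095238, 1/15 · 0.5 = 0.033333; these sum to 0.1171.
Dividing through by the total gives posterior P(jar A | data) = 0.36229, P(jar B | data) = 0.27172, P(jar C | data) = 0, P(jar D | data) = 0.081331, P(jar E | data) = 0.28466.
The predictive probability is P(black next | data) = (4/9)(0.36229) + (4/9)(0.27172) + (1/6)(0.081331) + (2/3)(0.28466) = 0.48511.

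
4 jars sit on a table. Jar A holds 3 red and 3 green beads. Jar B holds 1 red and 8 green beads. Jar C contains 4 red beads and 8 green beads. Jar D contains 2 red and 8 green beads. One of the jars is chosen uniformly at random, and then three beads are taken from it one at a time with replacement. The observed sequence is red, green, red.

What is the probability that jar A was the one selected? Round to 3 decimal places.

0.516

Compute the likelihood of the observed sequence for each case: P(data | jar A) = (3/6)(3/6)(3/6) = 0.125; P(data | jar B) = (1/9)(8/9)(1/9) = 0.010974; P(data | jar C) = (4/12)(8/12)(4/12) = 0.074074; P(data | jar D) = (2/10)(8/10)(2/10) = 0.032.
The prior-weighted likelihoods are 1/4 · 0.125 = 0.03125, 1/4 · 0.010974 = 0.0027435, 1/4 · 0.074074 = 0.018519, 1/4 · 0.032 = 0.008; with total 0.060512.
Hence P(jar A | data) = (0.03125) / (0.060512) = 0.51643.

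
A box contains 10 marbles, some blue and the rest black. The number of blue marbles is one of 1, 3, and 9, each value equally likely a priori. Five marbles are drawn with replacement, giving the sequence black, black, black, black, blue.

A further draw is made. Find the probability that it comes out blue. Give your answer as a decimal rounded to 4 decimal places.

The likelihood of the observed sequence under each hypothesis: P(data | r = 1) = (9/10)(9/10)(9/10)(9/10)(1/10) = 0.06561; P(data | r = 3) = (7/10)(7/10)(7/10)(7/10)(3/10) = 0.07203; P(data | r = 9) = (1/10)(1/10)(1/10)(1/10)(9/10) = 9e-05.
Weighting by the prior gives 1/3 · 0.06561 = 0.02187, 1/3 · 0.07203 = 0.02401, 1/3 · 9e-05 = 3e-05; summing to 0.04591.
Dividing through by the total gives posterior P(r = 1 | data) = 0.47637, P(r = 3 | data) = 0.52298, P(r = 9 | data) = 0.00065345.
The predictive probability is P(blue next | data) = (1/10)(0.47637) + (3/10)(0.52298) + (9/10)(0.00065345) = 0.20512.

0.2051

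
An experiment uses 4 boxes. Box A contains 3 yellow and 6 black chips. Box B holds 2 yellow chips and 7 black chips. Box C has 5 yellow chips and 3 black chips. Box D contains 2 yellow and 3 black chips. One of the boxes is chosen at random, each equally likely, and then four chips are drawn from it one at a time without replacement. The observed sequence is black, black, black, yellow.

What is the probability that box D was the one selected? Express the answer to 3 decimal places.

0.266

Compute the likelihood of the observed sequence for each case: P(data | box A) = (6/9)(5/8)(4/7)(3/6) = 0.11905; P(data | box B) = (7/9)(6/8)(5/7)(2/6) = 0.13889; P(data | box C) = (3/8)(2/7)(1/6)(5/5) = 0.017857; P(data | box D) = (3/5)(2/4)(1/3)(2/2) = 0.1.
Multiplying each by its prior: 1/4 · 0.11905 = 0.029762, 1/4 · 0.13889 = 0.034722, 1/4 · 0.017857 = 0.0044643, 1/4 · 0.1 = 0.025; summing to 0.093948.
So P(box D | data) = (0.025) / (0.093948) = 0.2661.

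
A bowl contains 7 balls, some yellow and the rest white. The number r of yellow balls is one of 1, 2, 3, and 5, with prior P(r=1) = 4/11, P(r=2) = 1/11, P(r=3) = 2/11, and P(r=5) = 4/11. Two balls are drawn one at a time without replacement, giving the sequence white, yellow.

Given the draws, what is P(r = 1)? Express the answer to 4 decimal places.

The likelihood of the observed sequence under each hypothesis: P(data | r = 1) = (6/7)(1/6) = 1/7; P(data | r = 2) = (5/7)(2/6) = 5/21; P(data | r = 3) = (4/7)(3/6) = 2/7; P(data | r = 5) = (2/7)(5/6) = 5/21.
Multiplying each by its prior: 4/11 · 1/7 = 4/77, 1/11 · 5/21 = 5/231, 2/11 · 2/7 = 4/77, 4/11 · 5/21 = 20/231; with total 7/33.
So P(r = 1 | data) = (4/77) / (7/33) = 12/49.

0.2449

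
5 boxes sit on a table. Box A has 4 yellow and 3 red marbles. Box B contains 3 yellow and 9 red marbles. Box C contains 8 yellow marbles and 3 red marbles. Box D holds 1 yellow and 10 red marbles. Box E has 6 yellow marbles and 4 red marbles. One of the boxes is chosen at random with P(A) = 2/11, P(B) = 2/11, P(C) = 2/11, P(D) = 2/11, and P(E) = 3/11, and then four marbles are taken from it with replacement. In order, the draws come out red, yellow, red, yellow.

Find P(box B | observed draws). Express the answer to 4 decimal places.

0.1544

Under each hypothesis, the probability of the observed sequence is: P(data | box A) = (3/7)(4/7)(3/7)(4/7) = 0.059975; P(data | box B) = (9/12)(3/12)(9/12)(3/12) = 0.035156; P(data | box C) = (3/11)(8/11)(3/11)(8/11) = 0.039342; P(data | box D) = (10/11)(1/11)(10/11)(1/11) = 0.0068301; P(data | box E) = (4/10)(6/10)(4/10)(6/10) = 0.0576.
Multiplying each by its prior: 2/11 · 0.059975 = 0.010905, 2/11 · 0.035156 = 0.006392, 2/11 · 0.039342 = 0.007153, 2/11 · 0.0068301 = 0.0012418, 3/11 · 0.0576 = 0.015709; these sum to 0.041401.
Therefore the posterior P(box B | data) = (0.006392) / (0.041401) = 0.1544.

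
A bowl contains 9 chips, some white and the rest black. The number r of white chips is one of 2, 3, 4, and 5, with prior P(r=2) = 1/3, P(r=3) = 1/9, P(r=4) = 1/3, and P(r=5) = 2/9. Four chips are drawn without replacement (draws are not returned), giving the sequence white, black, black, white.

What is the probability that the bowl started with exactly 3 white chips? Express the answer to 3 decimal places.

The likelihood of the observed sequence under each hypothesis: P(data | r = 2) = (2/9)(7/8)(6/7)(1/6) = 1/36; P(data | r = 3) = (3/9)(6/8)(5/7)(2/6) = 5/84; P(data | r = 4) = (4/9)(5/8)(4/7)(3/6) = 5/63; P(data | r = 5) = (5/9)(4/8)(3/7)(4/6) = 5/63.
Weighting by the prior gives 1/3 · 1/36 = 1/108, 1/9 · 5/84 = 5/756, 1/3 · 5/63 = 5/189, 2/9 · 5/63 = 10/567; these sum to 34/567.
So P(r = 3 | data) = (5/756) / (34/567) = 15/136.

0.110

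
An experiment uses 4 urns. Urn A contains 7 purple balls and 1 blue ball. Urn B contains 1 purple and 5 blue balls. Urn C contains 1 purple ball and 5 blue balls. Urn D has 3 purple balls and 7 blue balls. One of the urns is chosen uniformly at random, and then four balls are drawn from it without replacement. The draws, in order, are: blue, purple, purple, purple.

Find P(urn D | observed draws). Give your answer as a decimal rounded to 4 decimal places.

Under each hypothesis, the probability of the observed sequence is: P(data | urn A) = (1/8)(7/7)(6/6)(5/5) = 1/8; P(data | urn B) = (5/6)(1/5)(0/4) = 0; P(data | urn C) = (5/6)(1/5)(0/4) = 0; P(data | urn D) = (7/10)(3/9)(2/8)(1/7) = 1/120.
The prior-weighted likelihoods are 1/4 · 1/8 = 1/32, 1/4 · 0 = 0, 1/4 · 0 = 0, 1/4 · 1/120 = 1/480; these sum to 1/30.
Therefore the posterior P(urn D | data) = (1/480) / (1/30) = 1/16.

0.0625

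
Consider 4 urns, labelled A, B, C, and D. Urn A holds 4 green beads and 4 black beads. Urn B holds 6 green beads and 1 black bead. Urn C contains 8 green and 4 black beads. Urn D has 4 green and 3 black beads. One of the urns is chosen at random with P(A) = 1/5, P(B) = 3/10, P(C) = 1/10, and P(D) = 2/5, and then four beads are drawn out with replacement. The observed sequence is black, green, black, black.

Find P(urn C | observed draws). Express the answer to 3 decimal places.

The likelihood of the observed sequence under each hypothesis: P(data | urn A) = (4/8)(4/8)(4/8)(4/8) = 0.0625; P(data | urn B) = (1/7)(6/7)(1/7)(1/7) = 0.002499; P(data | urn C) = (4/12)(8/12)(4/12)(4/12) = 0.024691; P(data | urn D) = (3/7)(4/7)(3/7)(3/7) = 0.044981.
Multiplying each by its prior: 1/5 · 0.0625 = 0.0125, 3/10 · 0.002499 = 0.00074969, 1/10 · 0.024691 = 0.0024691, 2/5 · 0.044981 = 0.017993; these sum to 0.033711.
So P(urn C | data) = (0.0024691) / (0.033711) = 0.073244.

0.073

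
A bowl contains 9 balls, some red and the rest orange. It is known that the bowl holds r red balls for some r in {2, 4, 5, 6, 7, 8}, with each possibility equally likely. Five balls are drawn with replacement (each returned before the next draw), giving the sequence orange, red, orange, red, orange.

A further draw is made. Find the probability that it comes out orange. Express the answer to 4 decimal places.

Under each hypothesis, the probability of the observed sequence is: P(data | r = 2) = (7/9)(2/9)(7/9)(2/9)(7/9) = 0.023235; P(data | r = 4) = (5/9)(4/9)(5/9)(4/9)(5/9) = 0.03387; P(data | r = 5) = (4/9)(5/9)(4/9)(5/9)(4/9) = 0.027096; P(data | r = 6) = (3/9)(6/9)(3/9)(6/9)(3/9) = 0.016461; P(data | r = 7) = (2/9)(7/9)(2/9)(7/9)(2/9) = 0.0066386; P(data | r = 8) = (1/9)(8/9)(1/9)(8/9)(1/9) = 0.0010838.
Weighting by the prior gives 1/6 · 0.023235 = 0.0038725, 1/6 · 0.03387 = 0.005645, 1/6 · 0.027096 = 0.004516, 1/6 · 0.016461 = 0.0027435, 1/6 · 0.0066386 = 0.0011064, 1/6 · 0.0010838 = 0.00018064; these sum to 0.018064.
Dividing through by the total gives posterior P(r = 2 | data) = 0.21438, P(r = 4 | data) = 0.3125, P(r = 5 | data) = 0.25, P(r = 6 | data) = 0.15188, P(r = 7 | data) = 0.06125, P(r = 8 | data) = 0.01.
Averaging over the posterior, P(orange next | data) = (7/9)(0.21438) + (5/9)(0.3125) + (4/9)(0.25) + (1/3)(0.15188) + (2/9)(0.06125) + (1/9)(0.01) = 0.51681.

0.5168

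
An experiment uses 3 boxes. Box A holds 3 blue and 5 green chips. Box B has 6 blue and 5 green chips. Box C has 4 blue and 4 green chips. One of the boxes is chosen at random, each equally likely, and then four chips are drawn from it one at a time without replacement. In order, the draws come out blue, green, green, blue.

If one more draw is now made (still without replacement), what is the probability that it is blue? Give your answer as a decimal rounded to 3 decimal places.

Under each hypothesis, the probability of the observed sequence is: P(data | box A) = (3/8)(5/7)(4/6)(2/5) = 0.071429; P(data | box B) = (6/11)(5/10)(4/9)(5/8) = 0.075758; P(data | box C) = (4/8)(4/7)(3/6)(3/5) = 0.085714.
The prior-weighted likelihoods are 1/3 · 0.071429 = 0.02381, 1/3 · 0.075758 = 0.025253, 1/3 · 0.085714 = 0.028571; summing to 0.077633.
Normalising, the posterior is P(box A | data) = 0.30669, P(box B | data) = 0.32528, P(box C | data) = 0.36803.
Averaging over the posterior, P(blue next | data) = (1/4)(0.30669) + (4/7)(0.32528) + (1/2)(0.36803) = 0.44656.

0.447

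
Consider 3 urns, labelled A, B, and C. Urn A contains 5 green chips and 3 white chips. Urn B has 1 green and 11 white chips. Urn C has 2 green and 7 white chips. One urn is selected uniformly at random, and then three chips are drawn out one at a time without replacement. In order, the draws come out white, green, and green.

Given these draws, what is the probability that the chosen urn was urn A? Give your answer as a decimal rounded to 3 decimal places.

0.865

For each hypothesis, P(data | H) works out to: P(data | urn A) = (3/8)(5/7)(4/6) = 5/28; P(data | urn B) = (11/12)(1/11)(0/10) = 0; P(data | urn C) = (7/9)(2/8)(1/7) = 1/36.
Weighting by the prior gives 1/3 · 5/28 = 5/84, 1/3 · 0 = 0, 1/3 · 1/36 = 1/108; with total 13/189.
Hence P(urn A | data) = (5/84) / (13/189) = 45/52.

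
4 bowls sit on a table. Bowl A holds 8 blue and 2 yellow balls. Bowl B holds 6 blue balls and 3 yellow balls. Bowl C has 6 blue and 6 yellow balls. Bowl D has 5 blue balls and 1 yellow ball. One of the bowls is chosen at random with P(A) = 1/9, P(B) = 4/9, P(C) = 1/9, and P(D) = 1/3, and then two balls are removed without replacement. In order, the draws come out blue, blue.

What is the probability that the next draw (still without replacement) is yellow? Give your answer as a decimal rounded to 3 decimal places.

The likelihood of the observed sequence under each hypothesis: P(data | bowl A) = (8/10)(7/9) = 0.62222; P(data | bowl B) = (6/9)(5/8) = 0.41667; P(data | bowl C) = (6/12)(5/11) = 0.22727; P(data | bowl D) = (5/6)(4/5) = 0.66667.
Multiplying each by its prior: 1/9 · 0.62222 = 0.069136, 4/9 · 0.41667 = 0.18519, 1/9 · 0.22727 = 0.025253, 1/3 · 0.66667 = 0.22222; with total 0.5018.
Normalising, the posterior is P(bowl A | data) = 0.13778, P(bowl B | data) = 0.36904, P(bowl C | data) = 0.050324, P(bowl D | data) = 0.44285.
The predictive probability is P(yellow next | data) = (1/4)(0.13778) + (3/7)(0.36904) + (3/5)(0.050324) + (1/4)(0.44285) = 0.33351.

0.334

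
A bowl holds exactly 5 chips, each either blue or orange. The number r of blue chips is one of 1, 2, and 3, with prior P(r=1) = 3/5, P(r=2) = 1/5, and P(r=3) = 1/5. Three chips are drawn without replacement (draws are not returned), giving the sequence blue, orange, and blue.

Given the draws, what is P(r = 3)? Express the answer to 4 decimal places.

Under each hypothesis, the probability of the observed sequence is: P(data | r = 1) = (1/5)(4/4)(0/3) = 0; P(data | r = 2) = (2/5)(3/4)(1/3) = 1/10; P(data | r = 3) = (3/5)(2/4)(2/3) = 1/5.
The prior-weighted likelihoods are 3/5 · 0 = 0, 1/5 · 1/10 = 1/50, 1/5 · 1/5 = 1/25; these sum to 3/50.
So P(r = 3 | data) = (1/25) / (3/50) = 2/3.

0.6667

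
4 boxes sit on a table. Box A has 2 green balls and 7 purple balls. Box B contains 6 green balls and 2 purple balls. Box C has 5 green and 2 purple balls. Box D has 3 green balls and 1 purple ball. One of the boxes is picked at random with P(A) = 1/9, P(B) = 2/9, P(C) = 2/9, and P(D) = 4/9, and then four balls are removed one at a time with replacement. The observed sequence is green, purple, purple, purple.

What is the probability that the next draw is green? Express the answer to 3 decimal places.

Under each hypothesis, the probability of the observed sequence is: P(data | box A) = (2/9)(7/9)(7/9)(7/9) = 0.10456; P(data | box B) = (6/8)(2/8)(2/8)(2/8) = 0.011719; P(data | box C) = (5/7)(2/7)(2/7)(2/7) = 0.01666; P(data | box D) = (3/4)(1/4)(1/4)(1/4) = 0.011719.
The prior-weighted likelihoods are 1/9 · 0.10456 = 0.011617, 2/9 · 0.011719 = 0.0026042, 2/9 · 0.01666 = 0.0037022, 4/9 · 0.011719 = 0.0052083; these sum to 0.023132.
The posterior is then P(box A | data) = 0.50222, P(box B | data) = 0.11258, P(box C | data) = 0.16004, P(box D | data) = 0.22516.
Averaging over the posterior, P(green next | data) = (2/9)(0.50222) + (3/4)(0.11258) + (5/7)(0.16004) + (3/4)(0.22516) = 0.47922.

0.479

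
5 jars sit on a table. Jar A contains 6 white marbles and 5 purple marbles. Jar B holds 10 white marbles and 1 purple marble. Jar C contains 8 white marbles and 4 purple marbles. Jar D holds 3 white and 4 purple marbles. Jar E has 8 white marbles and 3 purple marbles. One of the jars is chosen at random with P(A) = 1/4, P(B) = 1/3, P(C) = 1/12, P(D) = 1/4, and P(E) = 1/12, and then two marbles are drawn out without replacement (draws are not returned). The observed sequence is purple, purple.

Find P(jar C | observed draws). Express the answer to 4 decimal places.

For each hypothesis, P(data | H) works out to: P(data | jar A) = (5/11)(4/10) = 0.18182; P(data | jar B) = (1/11)(0/10) = 0; P(data | jar C) = (4/12)(3/11) = 0.090909; P(data | jar D) = (4/7)(3/6) = 0.28571; P(data | jar E) = (3/11)(2/10) = 0.054545.
Multiplying each by its prior: 1/4 · 0.18182 = 0.045455, 1/3 · 0 = 0, 1/12 · 0.090909 = 0.0075758, 1/4 · 0.28571 = 0.071429, 1/12 · 0.054545 = 0.0045455; with total 0.129.
By Bayes' rule, P(jar C | data) = (0.0075758) / (0.129) = 0.058725.

0.0587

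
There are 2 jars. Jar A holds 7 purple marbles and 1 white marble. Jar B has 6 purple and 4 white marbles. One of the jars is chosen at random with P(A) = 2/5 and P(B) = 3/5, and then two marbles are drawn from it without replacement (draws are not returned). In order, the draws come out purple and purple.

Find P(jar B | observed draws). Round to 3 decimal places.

Under each hypothesis, the probability of the observed sequence is: P(data | jar A) = (7/8)(6/7) = 3/4; P(data | jar B) = (6/10)(5/9) = 1/3.
The prior-weighted likelihoods are 2/5 · 3/4 = 3/10, 3/5 · 1/3 = 1/5; these sum to 1/2.
By Bayes' rule, P(jar B | data) = (1/5) / (1/2) = 2/5.

0.400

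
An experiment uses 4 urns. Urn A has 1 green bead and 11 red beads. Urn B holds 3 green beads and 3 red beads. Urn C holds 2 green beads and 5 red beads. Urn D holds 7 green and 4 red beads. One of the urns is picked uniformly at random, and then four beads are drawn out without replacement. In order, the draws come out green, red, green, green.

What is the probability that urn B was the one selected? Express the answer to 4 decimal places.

0.3204

Compute the likelihood of the observed sequence for each case: P(data | urn A) = (1/12)(11/11)(0/10) = 0; P(data | urn B) = (3/6)(3/5)(2/4)(1/3) = 0.05; P(data | urn C) = (2/7)(5/6)(1/5)(0/4) = 0; P(data | urn D) = (7/11)(4/10)(6/9)(5/8) = 0.10606.
Multiplying each by its prior: 1/4 · 0 = 0, 1/4 · 0.05 = 0.0125, 1/4 · 0 = 0, 1/4 · 0.10606 = 0.026515; summing to 0.039015.
So P(urn B | data) = (0.0125) / (0.039015) = 0.32039.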